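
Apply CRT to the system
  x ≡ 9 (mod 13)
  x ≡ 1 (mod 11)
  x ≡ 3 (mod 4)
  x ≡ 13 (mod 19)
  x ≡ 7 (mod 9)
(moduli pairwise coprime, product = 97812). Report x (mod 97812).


Product of moduli M = 13 · 11 · 4 · 19 · 9 = 97812.
Merge one congruence at a time:
  Start: x ≡ 9 (mod 13).
  Combine with x ≡ 1 (mod 11); new modulus lcm = 143.
    Write x = 9 + 13·t and substitute into x ≡ 1 (mod 11): 13·t ≡ 1 − 9 = -8 (mod 11).
    Reduce coefficients mod 11: 2·t ≡ 3 (mod 11).
    The inverse of 2 mod 11 is 6 (since 2·6 = 12 = 1·11 + 1), so t ≡ 6·3 = 18 ≡ 7 (mod 11).
    Then x = 9 + 13·7 = 100, valid modulo lcm(13, 11) = 143: x ≡ 100 (mod 143).
  Combine with x ≡ 3 (mod 4); new modulus lcm = 572.
    Write x = 100 + 143·t and substitute into x ≡ 3 (mod 4): 143·t ≡ 3 − 100 = -97 (mod 4).
    Reduce coefficients mod 4: 3·t ≡ 3 (mod 4).
    The inverse of 3 mod 4 is 3 (since 3·3 = 9 = 2·4 + 1), so t ≡ 3·3 = 9 ≡ 1 (mod 4).
    Then x = 100 + 143·1 = 243, valid modulo lcm(143, 4) = 572: x ≡ 243 (mod 572).
  Combine with x ≡ 13 (mod 19); new modulus lcm = 10868.
    Write x = 243 + 572·t and substitute into x ≡ 13 (mod 19): 572·t ≡ 13 − 243 = -230 (mod 19).
    Reduce coefficients mod 19: 2·t ≡ 17 (mod 19).
    The inverse of 2 mod 19 is 10 (since 2·10 = 20 = 1·19 + 1), so t ≡ 10·17 = 170 ≡ 18 (mod 19).
    Then x = 243 + 572·18 = 10539, valid modulo lcm(572, 19) = 10868: x ≡ 10539 (mod 10868).
  Combine with x ≡ 7 (mod 9); new modulus lcm = 97812.
    Write x = 10539 + 10868·t and substitute into x ≡ 7 (mod 9): 10868·t ≡ 7 − 10539 = -10532 (mod 9).
    Reduce coefficients mod 9: 5·t ≡ 7 (mod 9).
    The inverse of 5 mod 9 is 2 (since 5·2 = 10 = 1·9 + 1), so t ≡ 2·7 = 14 ≡ 5 (mod 9).
    Then x = 10539 + 10868·5 = 64879, valid modulo lcm(10868, 9) = 97812: x ≡ 64879 (mod 97812).
Verify against each original: 64879 mod 13 = 9, 64879 mod 11 = 1, 64879 mod 4 = 3, 64879 mod 19 = 13, 64879 mod 9 = 7.

x ≡ 64879 (mod 97812).


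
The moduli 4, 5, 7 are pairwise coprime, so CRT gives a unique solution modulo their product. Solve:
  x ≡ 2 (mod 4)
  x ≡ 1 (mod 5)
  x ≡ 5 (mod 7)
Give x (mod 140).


Moduli 4, 5, 7 are pairwise coprime; by CRT there is a unique solution modulo M = 4 · 5 · 7 = 140.
Solve pairwise, accumulating the modulus:
  Start with x ≡ 2 (mod 4).
  Combine with x ≡ 1 (mod 5): since gcd(4, 5) = 1, we get a unique residue mod 20.
    Write x = 2 + 4·t and substitute into x ≡ 1 (mod 5): 4·t ≡ 1 − 2 = -1 (mod 5).
    Reduce coefficients mod 5: 4·t ≡ 4 (mod 5).
    The inverse of 4 mod 5 is 4 (since 4·4 = 16 = 3·5 + 1), so t ≡ 4·4 = 16 ≡ 1 (mod 5).
    Then x = 2 + 4·1 = 6, valid modulo lcm(4, 5) = 20: x ≡ 6 (mod 20).
  Combine with x ≡ 5 (mod 7): since gcd(20, 7) = 1, we get a unique residue mod 140.
    Write x = 6 + 20·t and substitute into x ≡ 5 (mod 7): 20·t ≡ 5 − 6 = -1 (mod 7).
    Reduce coefficients mod 7: 6·t ≡ 6 (mod 7).
    The inverse of 6 mod 7 is 6 (since 6·6 = 36 = 5·7 + 1), so t ≡ 6·6 = 36 ≡ 1 (mod 7).
    Then x = 6 + 20·1 = 26, valid modulo lcm(20, 7) = 140: x ≡ 26 (mod 140).
Verify: 26 mod 4 = 2 ✓, 26 mod 5 = 1 ✓, 26 mod 7 = 5 ✓.

x ≡ 26 (mod 140).


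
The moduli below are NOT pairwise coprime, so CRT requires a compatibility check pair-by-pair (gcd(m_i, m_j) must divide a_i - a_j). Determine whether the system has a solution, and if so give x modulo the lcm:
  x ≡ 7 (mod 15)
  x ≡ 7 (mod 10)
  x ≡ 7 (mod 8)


Moduli 15, 10, 8 are not pairwise coprime, so CRT works modulo lcm(m_i) when all pairwise compatibility conditions hold.
Pairwise compatibility: gcd(m_i, m_j) must divide a_i - a_j for every pair.
Merge one congruence at a time:
  Start: x ≡ 7 (mod 15).
  Combine with x ≡ 7 (mod 10): gcd(15, 10) = 5; 7 - 7 = 0, which IS divisible by 5, so compatible.
    Write x = 7 + 15·t and substitute into x ≡ 7 (mod 10): 15·t ≡ 7 − 7 = 0 (mod 10).
    Divide the congruence (and modulus) by g = 5: 3·t ≡ 0 (mod 2).
    Reduce coefficients mod 2: 1·t ≡ 0 (mod 2).
    So t ≡ 0 (mod 2).
    Then x = 7 + 15·0 = 7, valid modulo lcm(15, 10) = 30: x ≡ 7 (mod 30).
  Combine with x ≡ 7 (mod 8): gcd(30, 8) = 2; 7 - 7 = 0, which IS divisible by 2, so compatible.
    Write x = 7 + 30·t and substitute into x ≡ 7 (mod 8): 30·t ≡ 7 − 7 = 0 (mod 8).
    Divide the congruence (and modulus) by g = 2: 15·t ≡ 0 (mod 4).
    Reduce coefficients mod 4: 3·t ≡ 0 (mod 4).
    The inverse of 3 mod 4 is 3 (since 3·3 = 9 = 2·4 + 1), so t ≡ 3·0 = 0 ≡ 0 (mod 4).
    Then x = 7 + 30·0 = 7, valid modulo lcm(30, 8) = 120: x ≡ 7 (mod 120).
Verify: 7 mod 15 = 7, 7 mod 10 = 7, 7 mod 8 = 7.

x ≡ 7 (mod 120).


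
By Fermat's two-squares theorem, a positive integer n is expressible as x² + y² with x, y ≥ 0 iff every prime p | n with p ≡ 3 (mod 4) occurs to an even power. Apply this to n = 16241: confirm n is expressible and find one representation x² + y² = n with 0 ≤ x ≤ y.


Step 1: Factor n = 16241 = 109 · 149.
Step 2: Check the mod-4 condition on each prime factor: 109 ≡ 1 (mod 4), exponent 1; 149 ≡ 1 (mod 4), exponent 1.
All primes ≡ 3 (mod 4) appear to even exponent (or don't appear), so by the two-squares theorem n IS expressible as a sum of two squares.
Step 3: Build a representation. Here n = 109 · 149 is a product of primes ≡ 1 (mod 4). Each prime p ≡ 1 (mod 4) is itself a sum of two squares; find a² by testing p − a² for a perfect square:
  109: 109 − 1² = 108, 109 − 2² = 105, 109 − 3² = 100 = 10² ⇒ 109 = 3² + 10².
  149: 149 − 1² = 148, 149 − 2² = 145, 149 − 3² = 140, 149 − 4² = 133, 149 − 5² = 124, 149 − 6² = 113, 149 − 7² = 100 = 10² ⇒ 149 = 7² + 10².
  Combine using the Brahmagupta–Fibonacci identity (a² + b²)(c² + d²) = (ac − bd)² + (ad + bc)² = (ac + bd)² + (ad − bc)²:
  109 · 149 = 16241: from (3² + 10²)(7² + 10²), take (3·7 − 10·10, 3·10 + 10·7) = (21 − 100, 30 + 70) = (-79, 100); dropping signs (only squares matter) gives (79, 100); check 79² + 100² = 6241 + 10000 = 16241 ✓.
Step 4: Order so x ≤ y and verify: 79² + 100² = 6241 + 10000 = 16241 = n. ✓

n = 16241 = 79² + 100² (one valid representation with x ≤ y).


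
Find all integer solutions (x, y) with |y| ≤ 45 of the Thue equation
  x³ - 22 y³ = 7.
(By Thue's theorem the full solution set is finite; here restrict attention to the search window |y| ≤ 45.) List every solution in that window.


The equation is x³ - 22y³ = 7. For fixed y, x³ = 22·y³ + 7, so a solution requires the RHS to be a perfect cube.
Strategy: iterate y from -45 to 45, compute RHS = 22·y³ + 7, and check whether it is a (positive or negative) perfect cube.
Check small values of y:
  y = 0: RHS = 7 is not a perfect cube.
  y = 1: RHS = 29 is not a perfect cube.
  y = -1: RHS = -15 is not a perfect cube.
  y = 2: RHS = 183 is not a perfect cube.
  y = -2: RHS = -169 is not a perfect cube.
  y = 3: RHS = 601 is not a perfect cube.
  y = -3: RHS = -587 is not a perfect cube.
Continuing the search up to |y| = 45 finds no solutions either.
No (x, y) in the scanned range satisfies the equation.

No integer solutions with |y| ≤ 45.


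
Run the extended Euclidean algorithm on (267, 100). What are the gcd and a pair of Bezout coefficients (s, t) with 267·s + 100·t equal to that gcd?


Euclidean algorithm on (267, 100) — divide until remainder is 0:
  267 = 2 · 100 + 67
  100 = 1 · 67 + 33
  67 = 2 · 33 + 1
  33 = 33 · 1 + 0
gcd(267, 100) = 1.
Track Bezout coefficients alongside the remainders: start with r₀ = 267 = a·1 + b·0 (s = 1, t = 0) and r₁ = 100 = a·0 + b·1 (s = 0, t = 1); each new remainder r_{k+1} = r_{k-1} − q_k·r_k inherits s_{k+1} = s_{k-1} − q_k·s_k, t_{k+1} = t_{k-1} − q_k·t_k, so r_k = a·s_k + b·t_k at every step:
  q = 2: r = 67, s = 1 − 2·0 = 1, t = 0 − 2·1 = -2  (check: 267·1 + 100·(-2) = 67)
  q = 1: r = 33, s = 0 − 1·1 = -1, t = 1 − 1·(-2) = 3  (check: 267·(-1) + 100·3 = 33)
  q = 2: r = 1, s = 1 − 2·(-1) = 3, t = -2 − 2·3 = -8  (check: 267·3 + 100·(-8) = 1)
The row with r = 1 (the gcd) gives the Bezout coefficients s = 3, t = -8.
Result: 267 · (3) + 100 · (-8) = 1.

gcd(267, 100) = 1; s = 3, t = -8 (check: 267·3 + 100·(-8) = 1).


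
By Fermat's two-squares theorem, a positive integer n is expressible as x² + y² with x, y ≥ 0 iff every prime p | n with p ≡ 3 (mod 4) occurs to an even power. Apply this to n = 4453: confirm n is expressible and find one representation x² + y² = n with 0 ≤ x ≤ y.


Step 1: Factor n = 4453 = 61 · 73.
Step 2: Check the mod-4 condition on each prime factor: 61 ≡ 1 (mod 4), exponent 1; 73 ≡ 1 (mod 4), exponent 1.
All primes ≡ 3 (mod 4) appear to even exponent (or don't appear), so by the two-squares theorem n IS expressible as a sum of two squares.
Step 3: Build a representation. Here n = 61 · 73 is a product of primes ≡ 1 (mod 4). Each prime p ≡ 1 (mod 4) is itself a sum of two squares; find a² by testing p − a² for a perfect square:
  61: 61 − 1² = 60, 61 − 2² = 57, 61 − 3² = 52, 61 − 4² = 45, 61 − 5² = 36 = 6² ⇒ 61 = 5² + 6².
  73: 73 − 1² = 72, 73 − 2² = 69, 73 − 3² = 64 = 8² ⇒ 73 = 3² + 8².
  Combine using the Brahmagupta–Fibonacci identity (a² + b²)(c² + d²) = (ac − bd)² + (ad + bc)² = (ac + bd)² + (ad − bc)²:
  61 · 73 = 4453: from (5² + 6²)(3² + 8²), take (5·3 − 6·8, 5·8 + 6·3) = (15 − 48, 40 + 18) = (-33, 58); dropping signs (only squares matter) gives (33, 58); check 33² + 58² = 1089 + 3364 = 4453 ✓.
Step 4: Order so x ≤ y and verify: 33² + 58² = 1089 + 3364 = 4453 = n. ✓

n = 4453 = 33² + 58² (one valid representation with x ≤ y).


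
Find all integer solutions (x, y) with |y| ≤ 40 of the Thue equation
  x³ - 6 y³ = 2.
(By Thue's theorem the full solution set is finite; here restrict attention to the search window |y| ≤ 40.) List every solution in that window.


The equation is x³ - 6y³ = 2. For fixed y, x³ = 6·y³ + 2, so a solution requires the RHS to be a perfect cube.
Strategy: iterate y from -40 to 40, compute RHS = 6·y³ + 2, and check whether it is a (positive or negative) perfect cube.
Check small values of y:
  y = 0: RHS = 2 is not a perfect cube.
  y = 1: RHS = 8 = (2)³ ⇒ x = 2 works.
  y = -1: RHS = -4 is not a perfect cube.
  y = 2: RHS = 50 is not a perfect cube.
  y = -2: RHS = -46 is not a perfect cube.
  y = 3: RHS = 164 is not a perfect cube.
  y = -3: RHS = -160 is not a perfect cube.
Continuing the search up to |y| = 40 finds no further solutions beyond those listed.
Collected solutions: (2, 1).

Solutions (with |y| ≤ 40): (2, 1).


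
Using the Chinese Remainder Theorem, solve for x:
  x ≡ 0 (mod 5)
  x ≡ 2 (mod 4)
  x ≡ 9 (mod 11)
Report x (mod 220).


Moduli 5, 4, 11 are pairwise coprime; by CRT there is a unique solution modulo M = 5 · 4 · 11 = 220.
Solve pairwise, accumulating the modulus:
  Start with x ≡ 0 (mod 5).
  Combine with x ≡ 2 (mod 4): since gcd(5, 4) = 1, we get a unique residue mod 20.
    Write x = 0 + 5·t and substitute into x ≡ 2 (mod 4): 5·t ≡ 2 − 0 = 2 (mod 4).
    Reduce coefficients mod 4: 1·t ≡ 2 (mod 4).
    So t ≡ 2 (mod 4).
    Then x = 0 + 5·2 = 10, valid modulo lcm(5, 4) = 20: x ≡ 10 (mod 20).
  Combine with x ≡ 9 (mod 11): since gcd(20, 11) = 1, we get a unique residue mod 220.
    Write x = 10 + 20·t and substitute into x ≡ 9 (mod 11): 20·t ≡ 9 − 10 = -1 (mod 11).
    Reduce coefficients mod 11: 9·t ≡ 10 (mod 11).
    The inverse of 9 mod 11 is 5 (since 9·5 = 45 = 4·11 + 1), so t ≡ 5·10 = 50 ≡ 6 (mod 11).
    Then x = 10 + 20·6 = 130, valid modulo lcm(20, 11) = 220: x ≡ 130 (mod 220).
Verify: 130 mod 5 = 0 ✓, 130 mod 4 = 2 ✓, 130 mod 11 = 9 ✓.

x ≡ 130 (mod 220).


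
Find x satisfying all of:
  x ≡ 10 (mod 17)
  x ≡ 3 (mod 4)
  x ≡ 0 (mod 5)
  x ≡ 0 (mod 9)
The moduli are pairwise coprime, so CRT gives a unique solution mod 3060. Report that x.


Product of moduli M = 17 · 4 · 5 · 9 = 3060.
Merge one congruence at a time:
  Start: x ≡ 10 (mod 17).
  Combine with x ≡ 3 (mod 4); new modulus lcm = 68.
    Write x = 10 + 17·t and substitute into x ≡ 3 (mod 4): 17·t ≡ 3 − 10 = -7 (mod 4).
    Reduce coefficients mod 4: 1·t ≡ 1 (mod 4).
    So t ≡ 1 (mod 4).
    Then x = 10 + 17·1 = 27, valid modulo lcm(17, 4) = 68: x ≡ 27 (mod 68).
  Combine with x ≡ 0 (mod 5); new modulus lcm = 340.
    Write x = 27 + 68·t and substitute into x ≡ 0 (mod 5): 68·t ≡ 0 − 27 = -27 (mod 5).
    Reduce coefficients mod 5: 3·t ≡ 3 (mod 5).
    The inverse of 3 mod 5 is 2 (since 3·2 = 6 = 1·5 + 1), so t ≡ 2·3 = 6 ≡ 1 (mod 5).
    Then x = 27 + 68·1 = 95, valid modulo lcm(68, 5) = 340: x ≡ 95 (mod 340).
  Combine with x ≡ 0 (mod 9); new modulus lcm = 3060.
    Write x = 95 + 340·t and substitute into x ≡ 0 (mod 9): 340·t ≡ 0 − 95 = -95 (mod 9).
    Reduce coefficients mod 9: 7·t ≡ 4 (mod 9).
    The inverse of 7 mod 9 is 4 (since 7·4 = 28 = 3·9 + 1), so t ≡ 4·4 = 16 ≡ 7 (mod 9).
    Then x = 95 + 340·7 = 2475, valid modulo lcm(340, 9) = 3060: x ≡ 2475 (mod 3060).
Verify against each original: 2475 mod 17 = 10, 2475 mod 4 = 3, 2475 mod 5 = 0, 2475 mod 9 = 0.

x ≡ 2475 (mod 3060).


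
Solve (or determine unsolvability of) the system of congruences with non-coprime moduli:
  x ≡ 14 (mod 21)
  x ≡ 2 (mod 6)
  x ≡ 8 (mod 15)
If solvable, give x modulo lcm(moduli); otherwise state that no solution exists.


Moduli 21, 6, 15 are not pairwise coprime, so CRT works modulo lcm(m_i) when all pairwise compatibility conditions hold.
Pairwise compatibility: gcd(m_i, m_j) must divide a_i - a_j for every pair.
Merge one congruence at a time:
  Start: x ≡ 14 (mod 21).
  Combine with x ≡ 2 (mod 6): gcd(21, 6) = 3; 2 - 14 = -12, which IS divisible by 3, so compatible.
    Write x = 14 + 21·t and substitute into x ≡ 2 (mod 6): 21·t ≡ 2 − 14 = -12 (mod 6).
    Divide the congruence (and modulus) by g = 3: 7·t ≡ -4 (mod 2).
    Reduce coefficients mod 2: 1·t ≡ 0 (mod 2).
    So t ≡ 0 (mod 2).
    Then x = 14 + 21·0 = 14, valid modulo lcm(21, 6) = 42: x ≡ 14 (mod 42).
  Combine with x ≡ 8 (mod 15): gcd(42, 15) = 3; 8 - 14 = -6, which IS divisible by 3, so compatible.
    Write x = 14 + 42·t and substitute into x ≡ 8 (mod 15): 42·t ≡ 8 − 14 = -6 (mod 15).
    Divide the congruence (and modulus) by g = 3: 14·t ≡ -2 (mod 5).
    Reduce coefficients mod 5: 4·t ≡ 3 (mod 5).
    The inverse of 4 mod 5 is 4 (since 4·4 = 16 = 3·5 + 1), so t ≡ 4·3 = 12 ≡ 2 (mod 5).
    Then x = 14 + 42·2 = 98, valid modulo lcm(42, 15) = 210: x ≡ 98 (mod 210).
Verify: 98 mod 21 = 14, 98 mod 6 = 2, 98 mod 15 = 8.

x ≡ 98 (mod 210).


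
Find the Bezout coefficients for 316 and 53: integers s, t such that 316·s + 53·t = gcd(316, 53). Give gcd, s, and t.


Euclidean algorithm on (316, 53) — divide until remainder is 0:
  316 = 5 · 53 + 51
  53 = 1 · 51 + 2
  51 = 25 · 2 + 1
  2 = 2 · 1 + 0
gcd(316, 53) = 1.
Track Bezout coefficients alongside the remainders: start with r₀ = 316 = a·1 + b·0 (s = 1, t = 0) and r₁ = 53 = a·0 + b·1 (s = 0, t = 1); each new remainder r_{k+1} = r_{k-1} − q_k·r_k inherits s_{k+1} = s_{k-1} − q_k·s_k, t_{k+1} = t_{k-1} − q_k·t_k, so r_k = a·s_k + b·t_k at every step:
  q = 5: r = 51, s = 1 − 5·0 = 1, t = 0 − 5·1 = -5  (check: 316·1 + 53·(-5) = 51)
  q = 1: r = 2, s = 0 − 1·1 = -1, t = 1 − 1·(-5) = 6  (check: 316·(-1) + 53·6 = 2)
  q = 25: r = 1, s = 1 − 25·(-1) = 26, t = -5 − 25·6 = -155  (check: 316·26 + 53·(-155) = 1)
The row with r = 1 (the gcd) gives the Bezout coefficients s = 26, t = -155.
Result: 316 · (26) + 53 · (-155) = 1.

gcd(316, 53) = 1; s = 26, t = -155 (check: 316·26 + 53·(-155) = 1).


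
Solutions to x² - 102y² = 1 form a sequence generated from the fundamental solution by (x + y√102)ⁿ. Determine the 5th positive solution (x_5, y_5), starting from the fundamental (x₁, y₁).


Step 1: Find the fundamental solution (x₁, y₁) of x² - 102y² = 1.
  Expand √102 as a continued fraction. a₀ = ⌊√102⌋ = 10; iterate m_{k+1} = d_k·a_k − m_k, d_{k+1} = (102 − m_{k+1}²)/d_k, a_{k+1} = ⌊(a₀ + m_{k+1})/d_{k+1}⌋ (starting m₀ = 0, d₀ = 1), with convergents p_k = a_k·p_{k-1} + p_{k-2}, q_k = a_k·q_{k-1} + q_{k-2} (p₋₁ = 1, q₋₁ = 0):
  k = 0: a₀ = 10; p₀/q₀ = 10/1; p₀² − 102·q₀² = 100 − 102 = -2.
  k = 1: m = 10, d = 2, a = ⌊(10 + 10)/2⌋ = 10; p/q = (10·10 + 1)/(10·1 + 0) = 101/10; p² − 102·q² = 10201 − 10200 = 1.
  The first convergent with p² − 102·q² = 1 gives the fundamental solution (x₁, y₁) = (101, 10).
Step 2: Apply the recurrence (x_{n+1}, y_{n+1}) = (x₁x_n + 102y₁y_n, x₁y_n + y₁x_n) repeatedly.
  From (x_1, y_1) = (101, 10): x_2 = 101·101 + 102·10·10 = 20401; y_2 = 101·10 + 10·101 = 2020.
  From (x_2, y_2) = (20401, 2020): x_3 = 101·20401 + 102·10·2020 = 4120901; y_3 = 101·2020 + 10·20401 = 408030.
  From (x_3, y_3) = (4120901, 408030): x_4 = 101·4120901 + 102·10·408030 = 832401601; y_4 = 101·408030 + 10·4120901 = 82420040.
  From (x_4, y_4) = (832401601, 82420040): x_5 = 101·832401601 + 102·10·82420040 = 168141002501; y_5 = 101·82420040 + 10·832401601 = 16648440050.
Step 3: Verify x_5² - 102·y_5² = 28271396722041288255001 - 28271396722041288255000 = 1 (should be 1). ✓

(x_1, y_1) = (101, 10); (x_5, y_5) = (168141002501, 16648440050).


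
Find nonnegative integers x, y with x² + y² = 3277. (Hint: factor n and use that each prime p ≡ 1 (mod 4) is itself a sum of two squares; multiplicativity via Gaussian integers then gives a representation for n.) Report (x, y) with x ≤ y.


Step 1: Factor n = 3277 = 29 · 113.
Step 2: Check the mod-4 condition on each prime factor: 29 ≡ 1 (mod 4), exponent 1; 113 ≡ 1 (mod 4), exponent 1.
All primes ≡ 3 (mod 4) appear to even exponent (or don't appear), so by the two-squares theorem n IS expressible as a sum of two squares.
Step 3: Build a representation. Here n = 29 · 113 is a product of primes ≡ 1 (mod 4). Each prime p ≡ 1 (mod 4) is itself a sum of two squares; find a² by testing p − a² for a perfect square:
  29: 29 − 1² = 28, 29 − 2² = 25 = 5² ⇒ 29 = 2² + 5².
  113: 113 − 1² = 112, 113 − 2² = 109, 113 − 3² = 104, 113 − 4² = 97, 113 − 5² = 88, 113 − 6² = 77, 113 − 7² = 64 = 8² ⇒ 113 = 7² + 8².
  Combine using the Brahmagupta–Fibonacci identity (a² + b²)(c² + d²) = (ac − bd)² + (ad + bc)² = (ac + bd)² + (ad − bc)²:
  29 · 113 = 3277: from (2² + 5²)(7² + 8²), take (2·7 − 5·8, 2·8 + 5·7) = (14 − 40, 16 + 35) = (-26, 51); dropping signs (only squares matter) gives (26, 51); check 26² + 51² = 676 + 2601 = 3277 ✓.
Step 4: Order so x ≤ y and verify: 26² + 51² = 676 + 2601 = 3277 = n. ✓

n = 3277 = 26² + 51² (one valid representation with x ≤ y).


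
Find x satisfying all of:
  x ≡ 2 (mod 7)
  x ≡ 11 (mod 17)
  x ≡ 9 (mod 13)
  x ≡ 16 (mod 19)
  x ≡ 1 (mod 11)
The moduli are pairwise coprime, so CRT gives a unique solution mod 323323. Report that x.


Product of moduli M = 7 · 17 · 13 · 19 · 11 = 323323.
Merge one congruence at a time:
  Start: x ≡ 2 (mod 7).
  Combine with x ≡ 11 (mod 17); new modulus lcm = 119.
    Write x = 2 + 7·t and substitute into x ≡ 11 (mod 17): 7·t ≡ 11 − 2 = 9 (mod 17).
    The inverse of 7 mod 17 is 5 (since 7·5 = 35 = 2·17 + 1), so t ≡ 5·9 = 45 ≡ 11 (mod 17).
    Then x = 2 + 7·11 = 79, valid modulo lcm(7, 17) = 119: x ≡ 79 (mod 119).
  Combine with x ≡ 9 (mod 13); new modulus lcm = 1547.
    Write x = 79 + 119·t and substitute into x ≡ 9 (mod 13): 119·t ≡ 9 − 79 = -70 (mod 13).
    Reduce coefficients mod 13: 2·t ≡ 8 (mod 13).
    The inverse of 2 mod 13 is 7 (since 2·7 = 14 = 1·13 + 1), so t ≡ 7·8 = 56 ≡ 4 (mod 13).
    Then x = 79 + 119·4 = 555, valid modulo lcm(119, 13) = 1547: x ≡ 555 (mod 1547).
  Combine with x ≡ 16 (mod 19); new modulus lcm = 29393.
    Write x = 555 + 1547·t and substitute into x ≡ 16 (mod 19): 1547·t ≡ 16 − 555 = -539 (mod 19).
    Reduce coefficients mod 19: 8·t ≡ 12 (mod 19).
    The inverse of 8 mod 19 is 12 (since 8·12 = 96 = 5·19 + 1), so t ≡ 12·12 = 144 ≡ 11 (mod 19).
    Then x = 555 + 1547·11 = 17572, valid modulo lcm(1547, 19) = 29393: x ≡ 17572 (mod 29393).
  Combine with x ≡ 1 (mod 11); new modulus lcm = 323323.
    Write x = 17572 + 29393·t and substitute into x ≡ 1 (mod 11): 29393·t ≡ 1 − 17572 = -17571 (mod 11).
    Reduce coefficients mod 11: 1·t ≡ 7 (mod 11).
    So t ≡ 7 (mod 11).
    Then x = 17572 + 29393·7 = 223323, valid modulo lcm(29393, 11) = 323323: x ≡ 223323 (mod 323323).
Verify against each original: 223323 mod 7 = 2, 223323 mod 17 = 11, 223323 mod 13 = 9, 223323 mod 19 = 16, 223323 mod 11 = 1.

x ≡ 223323 (mod 323323).


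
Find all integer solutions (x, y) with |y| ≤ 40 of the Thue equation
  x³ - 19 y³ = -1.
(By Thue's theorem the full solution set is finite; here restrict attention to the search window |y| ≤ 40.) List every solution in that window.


The equation is x³ - 19y³ = -1. For fixed y, x³ = 19·y³ − 1, so a solution requires the RHS to be a perfect cube.
Strategy: iterate y from -40 to 40, compute RHS = 19·y³ − 1, and check whether it is a (positive or negative) perfect cube.
Check small values of y:
  y = 0: RHS = -1 = (-1)³ ⇒ x = -1 works.
  y = 1: RHS = 18 is not a perfect cube.
  y = -1: RHS = -20 is not a perfect cube.
  y = 2: RHS = 151 is not a perfect cube.
  y = -2: RHS = -153 is not a perfect cube.
  y = 3: RHS = 512 = (8)³ ⇒ x = 8 works.
  y = -3: RHS = -514 is not a perfect cube.
Continuing the search up to |y| = 40 finds no further solutions beyond those listed.
Collected solutions: (-1, 0), (8, 3).

Solutions (with |y| ≤ 40): (-1, 0), (8, 3).


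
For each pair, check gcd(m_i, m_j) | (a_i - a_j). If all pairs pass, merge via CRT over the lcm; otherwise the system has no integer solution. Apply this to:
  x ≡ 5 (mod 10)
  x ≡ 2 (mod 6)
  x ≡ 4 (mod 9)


Moduli 10, 6, 9 are not pairwise coprime, so CRT works modulo lcm(m_i) when all pairwise compatibility conditions hold.
Pairwise compatibility: gcd(m_i, m_j) must divide a_i - a_j for every pair.
Merge one congruence at a time:
  Start: x ≡ 5 (mod 10).
  Combine with x ≡ 2 (mod 6): gcd(10, 6) = 2, and 2 - 5 = -3 is NOT divisible by 2.
    ⇒ system is inconsistent (no integer solution).

No solution (the system is inconsistent).


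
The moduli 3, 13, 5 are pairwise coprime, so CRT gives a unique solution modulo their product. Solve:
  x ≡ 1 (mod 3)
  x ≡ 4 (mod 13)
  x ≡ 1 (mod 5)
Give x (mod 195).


Moduli 3, 13, 5 are pairwise coprime; by CRT there is a unique solution modulo M = 3 · 13 · 5 = 195.
Solve pairwise, accumulating the modulus:
  Start with x ≡ 1 (mod 3).
  Combine with x ≡ 4 (mod 13): since gcd(3, 13) = 1, we get a unique residue mod 39.
    Write x = 1 + 3·t and substitute into x ≡ 4 (mod 13): 3·t ≡ 4 − 1 = 3 (mod 13).
    The inverse of 3 mod 13 is 9 (since 3·9 = 27 = 2·13 + 1), so t ≡ 9·3 = 27 ≡ 1 (mod 13).
    Then x = 1 + 3·1 = 4, valid modulo lcm(3, 13) = 39: x ≡ 4 (mod 39).
  Combine with x ≡ 1 (mod 5): since gcd(39, 5) = 1, we get a unique residue mod 195.
    Write x = 4 + 39·t and substitute into x ≡ 1 (mod 5): 39·t ≡ 1 − 4 = -3 (mod 5).
    Reduce coefficients mod 5: 4·t ≡ 2 (mod 5).
    The inverse of 4 mod 5 is 4 (since 4·4 = 16 = 3·5 + 1), so t ≡ 4·2 = 8 ≡ 3 (mod 5).
    Then x = 4 + 39·3 = 121, valid modulo lcm(39, 5) = 195: x ≡ 121 (mod 195).
Verify: 121 mod 3 = 1 ✓, 121 mod 13 = 4 ✓, 121 mod 5 = 1 ✓.

x ≡ 121 (mod 195).


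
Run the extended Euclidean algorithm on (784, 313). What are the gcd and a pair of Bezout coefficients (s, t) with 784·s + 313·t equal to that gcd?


Euclidean algorithm on (784, 313) — divide until remainder is 0:
  784 = 2 · 313 + 158
  313 = 1 · 158 + 155
  158 = 1 · 155 + 3
  155 = 51 · 3 + 2
  3 = 1 · 2 + 1
  2 = 2 · 1 + 0
gcd(784, 313) = 1.
Track Bezout coefficients alongside the remainders: start with r₀ = 784 = a·1 + b·0 (s = 1, t = 0) and r₁ = 313 = a·0 + b·1 (s = 0, t = 1); each new remainder r_{k+1} = r_{k-1} − q_k·r_k inherits s_{k+1} = s_{k-1} − q_k·s_k, t_{k+1} = t_{k-1} − q_k·t_k, so r_k = a·s_k + b·t_k at every step:
  q = 2: r = 158, s = 1 − 2·0 = 1, t = 0 − 2·1 = -2  (check: 784·1 + 313·(-2) = 158)
  q = 1: r = 155, s = 0 − 1·1 = -1, t = 1 − 1·(-2) = 3  (check: 784·(-1) + 313·3 = 155)
  q = 1: r = 3, s = 1 − 1·(-1) = 2, t = -2 − 1·3 = -5  (check: 784·2 + 313·(-5) = 3)
  q = 51: r = 2, s = -1 − 51·2 = -103, t = 3 − 51·(-5) = 258  (check: 784·(-103) + 313·258 = 2)
  q = 1: r = 1, s = 2 − 1·(-103) = 105, t = -5 − 1·258 = -263  (check: 784·105 + 313·(-263) = 1)
The row with r = 1 (the gcd) gives the Bezout coefficients s = 105, t = -263.
Result: 784 · (105) + 313 · (-263) = 1.

gcd(784, 313) = 1; s = 105, t = -263 (check: 784·105 + 313·(-263) = 1).


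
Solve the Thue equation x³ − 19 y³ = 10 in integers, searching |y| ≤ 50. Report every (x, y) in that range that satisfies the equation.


The equation is x³ - 19y³ = 10. For fixed y, x³ = 19·y³ + 10, so a solution requires the RHS to be a perfect cube.
Strategy: iterate y from -50 to 50, compute RHS = 19·y³ + 10, and check whether it is a (positive or negative) perfect cube.
Check small values of y:
  y = 0: RHS = 10 is not a perfect cube.
  y = 1: RHS = 29 is not a perfect cube.
  y = -1: RHS = -9 is not a perfect cube.
  y = 2: RHS = 162 is not a perfect cube.
  y = -2: RHS = -142 is not a perfect cube.
  y = 3: RHS = 523 is not a perfect cube.
  y = -3: RHS = -503 is not a perfect cube.
Continuing the search up to |y| = 50 finds no solutions either.
No (x, y) in the scanned range satisfies the equation.

No integer solutions with |y| ≤ 50.


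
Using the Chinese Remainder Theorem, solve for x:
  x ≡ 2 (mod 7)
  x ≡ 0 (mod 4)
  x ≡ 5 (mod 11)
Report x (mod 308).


Moduli 7, 4, 11 are pairwise coprime; by CRT there is a unique solution modulo M = 7 · 4 · 11 = 308.
Solve pairwise, accumulating the modulus:
  Start with x ≡ 2 (mod 7).
  Combine with x ≡ 0 (mod 4): since gcd(7, 4) = 1, we get a unique residue mod 28.
    Write x = 2 + 7·t and substitute into x ≡ 0 (mod 4): 7·t ≡ 0 − 2 = -2 (mod 4).
    Reduce coefficients mod 4: 3·t ≡ 2 (mod 4).
    The inverse of 3 mod 4 is 3 (since 3·3 = 9 = 2·4 + 1), so t ≡ 3·2 = 6 ≡ 2 (mod 4).
    Then x = 2 + 7·2 = 16, valid modulo lcm(7, 4) = 28: x ≡ 16 (mod 28).
  Combine with x ≡ 5 (mod 11): since gcd(28, 11) = 1, we get a unique residue mod 308.
    Write x = 16 + 28·t and substitute into x ≡ 5 (mod 11): 28·t ≡ 5 − 16 = -11 (mod 11).
    Reduce coefficients mod 11: 6·t ≡ 0 (mod 11).
    The inverse of 6 mod 11 is 2 (since 6·2 = 12 = 1·11 + 1), so t ≡ 2·0 = 0 ≡ 0 (mod 11).
    Then x = 16 + 28·0 = 16, valid modulo lcm(28, 11) = 308: x ≡ 16 (mod 308).
Verify: 16 mod 7 = 2 ✓, 16 mod 4 = 0 ✓, 16 mod 11 = 5 ✓.

x ≡ 16 (mod 308).


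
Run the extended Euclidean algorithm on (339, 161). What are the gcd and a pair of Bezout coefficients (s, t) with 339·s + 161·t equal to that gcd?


Euclidean algorithm on (339, 161) — divide until remainder is 0:
  339 = 2 · 161 + 17
  161 = 9 · 17 + 8
  17 = 2 · 8 + 1
  8 = 8 · 1 + 0
gcd(339, 161) = 1.
Track Bezout coefficients alongside the remainders: start with r₀ = 339 = a·1 + b·0 (s = 1, t = 0) and r₁ = 161 = a·0 + b·1 (s = 0, t = 1); each new remainder r_{k+1} = r_{k-1} − q_k·r_k inherits s_{k+1} = s_{k-1} − q_k·s_k, t_{k+1} = t_{k-1} − q_k·t_k, so r_k = a·s_k + b·t_k at every step:
  q = 2: r = 17, s = 1 − 2·0 = 1, t = 0 − 2·1 = -2  (check: 339·1 + 161·(-2) = 17)
  q = 9: r = 8, s = 0 − 9·1 = -9, t = 1 − 9·(-2) = 19  (check: 339·(-9) + 161·19 = 8)
  q = 2: r = 1, s = 1 − 2·(-9) = 19, t = -2 − 2·19 = -40  (check: 339·19 + 161·(-40) = 1)
The row with r = 1 (the gcd) gives the Bezout coefficients s = 19, t = -40.
Result: 339 · (19) + 161 · (-40) = 1.

gcd(339, 161) = 1; s = 19, t = -40 (check: 339·19 + 161·(-40) = 1).


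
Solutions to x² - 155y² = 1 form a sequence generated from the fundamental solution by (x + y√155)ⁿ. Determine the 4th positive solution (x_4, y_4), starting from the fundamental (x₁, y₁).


Step 1: Find the fundamental solution (x₁, y₁) of x² - 155y² = 1.
  Expand √155 as a continued fraction. a₀ = ⌊√155⌋ = 12; iterate m_{k+1} = d_k·a_k − m_k, d_{k+1} = (155 − m_{k+1}²)/d_k, a_{k+1} = ⌊(a₀ + m_{k+1})/d_{k+1}⌋ (starting m₀ = 0, d₀ = 1), with convergents p_k = a_k·p_{k-1} + p_{k-2}, q_k = a_k·q_{k-1} + q_{k-2} (p₋₁ = 1, q₋₁ = 0):
  k = 0: a₀ = 12; p₀/q₀ = 12/1; p₀² − 155·q₀² = 144 − 155 = -11.
  k = 1: m = 12, d = 11, a = ⌊(12 + 12)/11⌋ = 2; p/q = (2·12 + 1)/(2·1 + 0) = 25/2; p² − 155·q² = 625 − 620 = 5.
  k = 2: m = 10, d = 5, a = ⌊(12 + 10)/5⌋ = 4; p/q = (4·25 + 12)/(4·2 + 1) = 112/9; p² − 155·q² = 12544 − 12555 = -11.
  k = 3: m = 10, d = 11, a = ⌊(12 + 10)/11⌋ = 2; p/q = (2·112 + 25)/(2·9 + 2) = 249/20; p² − 155·q² = 62001 − 62000 = 1.
  The first convergent with p² − 155·q² = 1 gives the fundamental solution (x₁, y₁) = (249, 20).
Step 2: Apply the recurrence (x_{n+1}, y_{n+1}) = (x₁x_n + 155y₁y_n, x₁y_n + y₁x_n) repeatedly.
  From (x_1, y_1) = (249, 20): x_2 = 249·249 + 155·20·20 = 124001; y_2 = 249·20 + 20·249 = 9960.
  From (x_2, y_2) = (124001, 9960): x_3 = 249·124001 + 155·20·9960 = 61752249; y_3 = 249·9960 + 20·124001 = 4960060.
  From (x_3, y_3) = (61752249, 4960060): x_4 = 249·61752249 + 155·20·4960060 = 30752496001; y_4 = 249·4960060 + 20·61752249 = 2470099920.
Step 3: Verify x_4² - 155·y_4² = 945716010291520992001 - 945716010291520992000 = 1 (should be 1). ✓

(x_1, y_1) = (249, 20); (x_4, y_4) = (30752496001, 2470099920).


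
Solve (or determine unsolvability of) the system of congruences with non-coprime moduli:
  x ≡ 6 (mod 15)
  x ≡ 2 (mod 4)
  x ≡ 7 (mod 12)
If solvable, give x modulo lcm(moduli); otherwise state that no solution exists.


Moduli 15, 4, 12 are not pairwise coprime, so CRT works modulo lcm(m_i) when all pairwise compatibility conditions hold.
Pairwise compatibility: gcd(m_i, m_j) must divide a_i - a_j for every pair.
Merge one congruence at a time:
  Start: x ≡ 6 (mod 15).
  Combine with x ≡ 2 (mod 4): gcd(15, 4) = 1; 2 - 6 = -4, which IS divisible by 1, so compatible.
    Write x = 6 + 15·t and substitute into x ≡ 2 (mod 4): 15·t ≡ 2 − 6 = -4 (mod 4).
    Reduce coefficients mod 4: 3·t ≡ 0 (mod 4).
    The inverse of 3 mod 4 is 3 (since 3·3 = 9 = 2·4 + 1), so t ≡ 3·0 = 0 ≡ 0 (mod 4).
    Then x = 6 + 15·0 = 6, valid modulo lcm(15, 4) = 60: x ≡ 6 (mod 60).
  Combine with x ≡ 7 (mod 12): gcd(60, 12) = 12, and 7 - 6 = 1 is NOT divisible by 12.
    ⇒ system is inconsistent (no integer solution).

No solution (the system is inconsistent).


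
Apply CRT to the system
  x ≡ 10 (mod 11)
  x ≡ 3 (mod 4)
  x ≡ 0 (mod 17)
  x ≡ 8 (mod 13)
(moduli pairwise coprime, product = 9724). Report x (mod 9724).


Product of moduli M = 11 · 4 · 17 · 13 = 9724.
Merge one congruence at a time:
  Start: x ≡ 10 (mod 11).
  Combine with x ≡ 3 (mod 4); new modulus lcm = 44.
    Write x = 10 + 11·t and substitute into x ≡ 3 (mod 4): 11·t ≡ 3 − 10 = -7 (mod 4).
    Reduce coefficients mod 4: 3·t ≡ 1 (mod 4).
    The inverse of 3 mod 4 is 3 (since 3·3 = 9 = 2·4 + 1), so t ≡ 3·1 = 3 ≡ 3 (mod 4).
    Then x = 10 + 11·3 = 43, valid modulo lcm(11, 4) = 44: x ≡ 43 (mod 44).
  Combine with x ≡ 0 (mod 17); new modulus lcm = 748.
    Write x = 43 + 44·t and substitute into x ≡ 0 (mod 17): 44·t ≡ 0 − 43 = -43 (mod 17).
    Reduce coefficients mod 17: 10·t ≡ 8 (mod 17).
    The inverse of 10 mod 17 is 12 (since 10·12 = 120 = 7·17 + 1), so t ≡ 12·8 = 96 ≡ 11 (mod 17).
    Then x = 43 + 44·11 = 527, valid modulo lcm(44, 17) = 748: x ≡ 527 (mod 748).
  Combine with x ≡ 8 (mod 13); new modulus lcm = 9724.
    Write x = 527 + 748·t and substitute into x ≡ 8 (mod 13): 748·t ≡ 8 − 527 = -519 (mod 13).
    Reduce coefficients mod 13: 7·t ≡ 1 (mod 13).
    The inverse of 7 mod 13 is 2 (since 7·2 = 14 = 1·13 + 1), so t ≡ 2·1 = 2 ≡ 2 (mod 13).
    Then x = 527 + 748·2 = 2023, valid modulo lcm(748, 13) = 9724: x ≡ 2023 (mod 9724).
Verify against each original: 2023 mod 11 = 10, 2023 mod 4 = 3, 2023 mod 17 = 0, 2023 mod 13 = 8.

x ≡ 2023 (mod 9724).


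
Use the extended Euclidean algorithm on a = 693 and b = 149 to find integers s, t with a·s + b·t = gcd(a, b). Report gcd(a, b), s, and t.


Euclidean algorithm on (693, 149) — divide until remainder is 0:
  693 = 4 · 149 + 97
  149 = 1 · 97 + 52
  97 = 1 · 52 + 45
  52 = 1 · 45 + 7
  45 = 6 · 7 + 3
  7 = 2 · 3 + 1
  3 = 3 · 1 + 0
gcd(693, 149) = 1.
Track Bezout coefficients alongside the remainders: start with r₀ = 693 = a·1 + b·0 (s = 1, t = 0) and r₁ = 149 = a·0 + b·1 (s = 0, t = 1); each new remainder r_{k+1} = r_{k-1} − q_k·r_k inherits s_{k+1} = s_{k-1} − q_k·s_k, t_{k+1} = t_{k-1} − q_k·t_k, so r_k = a·s_k + b·t_k at every step:
  q = 4: r = 97, s = 1 − 4·0 = 1, t = 0 − 4·1 = -4  (check: 693·1 + 149·(-4) = 97)
  q = 1: r = 52, s = 0 − 1·1 = -1, t = 1 − 1·(-4) = 5  (check: 693·(-1) + 149·5 = 52)
  q = 1: r = 45, s = 1 − 1·(-1) = 2, t = -4 − 1·5 = -9  (check: 693·2 + 149·(-9) = 45)
  q = 1: r = 7, s = -1 − 1·2 = -3, t = 5 − 1·(-9) = 14  (check: 693·(-3) + 149·14 = 7)
  q = 6: r = 3, s = 2 − 6·(-3) = 20, t = -9 − 6·14 = -93  (check: 693·20 + 149·(-93) = 3)
  q = 2: r = 1, s = -3 − 2·20 = -43, t = 14 − 2·(-93) = 200  (check: 693·(-43) + 149·200 = 1)
The row with r = 1 (the gcd) gives the Bezout coefficients s = -43, t = 200.
Result: 693 · (-43) + 149 · (200) = 1.

gcd(693, 149) = 1; s = -43, t = 200 (check: 693·(-43) + 149·200 = 1).


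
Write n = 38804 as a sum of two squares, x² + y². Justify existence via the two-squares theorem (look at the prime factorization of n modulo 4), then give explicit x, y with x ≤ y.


Step 1: Factor n = 38804 = 2^2 · 89 · 109.
Step 2: Check the mod-4 condition on each prime factor: 2 = 2 (special); 89 ≡ 1 (mod 4), exponent 1; 109 ≡ 1 (mod 4), exponent 1.
All primes ≡ 3 (mod 4) appear to even exponent (or don't appear), so by the two-squares theorem n IS expressible as a sum of two squares.
Step 3: Build a representation. Group n = k² · m with k = 2 and m = 89 · 109 = 9701 (a product of primes ≡ 1 (mod 4)); a representation of m scales to one of n via (k·x)² + (k·y)² = k²(x² + y²). Each prime p ≡ 1 (mod 4) is itself a sum of two squares; find a² by testing p − a² for a perfect square:
  89: 89 − 1² = 88, 89 − 2² = 85, 89 − 3² = 80, 89 − 4² = 73, 89 − 5² = 64 = 8² ⇒ 89 = 5² + 8².
  109: 109 − 1² = 108, 109 − 2² = 105, 109 − 3² = 100 = 10² ⇒ 109 = 3² + 10².
  Combine using the Brahmagupta–Fibonacci identity (a² + b²)(c² + d²) = (ac − bd)² + (ad + bc)² = (ac + bd)² + (ad − bc)²:
  89 · 109 = 9701: from (5² + 8²)(3² + 10²), take (5·3 − 8·10, 5·10 + 8·3) = (15 − 80, 50 + 24) = (-65, 74); dropping signs (only squares matter) gives (65, 74); check 65² + 74² = 4225 + 5476 = 9701 ✓.
  Scale by k = 2: (2·65, 2·74) = (130, 148).
Step 4: Order so x ≤ y and verify: 130² + 148² = 16900 + 21904 = 38804 = n. ✓

n = 38804 = 130² + 148² (one valid representation with x ≤ y).


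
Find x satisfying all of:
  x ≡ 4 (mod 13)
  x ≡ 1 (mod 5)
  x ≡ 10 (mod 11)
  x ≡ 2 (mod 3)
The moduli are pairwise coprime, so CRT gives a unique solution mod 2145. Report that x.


Product of moduli M = 13 · 5 · 11 · 3 = 2145.
Merge one congruence at a time:
  Start: x ≡ 4 (mod 13).
  Combine with x ≡ 1 (mod 5); new modulus lcm = 65.
    Write x = 4 + 13·t and substitute into x ≡ 1 (mod 5): 13·t ≡ 1 − 4 = -3 (mod 5).
    Reduce coefficients mod 5: 3·t ≡ 2 (mod 5).
    The inverse of 3 mod 5 is 2 (since 3·2 = 6 = 1·5 + 1), so t ≡ 2·2 = 4 ≡ 4 (mod 5).
    Then x = 4 + 13·4 = 56, valid modulo lcm(13, 5) = 65: x ≡ 56 (mod 65).
  Combine with x ≡ 10 (mod 11); new modulus lcm = 715.
    Write x = 56 + 65·t and substitute into x ≡ 10 (mod 11): 65·t ≡ 10 − 56 = -46 (mod 11).
    Reduce coefficients mod 11: 10·t ≡ 9 (mod 11).
    The inverse of 10 mod 11 is 10 (since 10·10 = 100 = 9·11 + 1), so t ≡ 10·9 = 90 ≡ 2 (mod 11).
    Then x = 56 + 65·2 = 186, valid modulo lcm(65, 11) = 715: x ≡ 186 (mod 715).
  Combine with x ≡ 2 (mod 3); new modulus lcm = 2145.
    Write x = 186 + 715·t and substitute into x ≡ 2 (mod 3): 715·t ≡ 2 − 186 = -184 (mod 3).
    Reduce coefficients mod 3: 1·t ≡ 2 (mod 3).
    So t ≡ 2 (mod 3).
    Then x = 186 + 715·2 = 1616, valid modulo lcm(715, 3) = 2145: x ≡ 1616 (mod 2145).
Verify against each original: 1616 mod 13 = 4, 1616 mod 5 = 1, 1616 mod 11 = 10, 1616 mod 3 = 2.

x ≡ 1616 (mod 2145).


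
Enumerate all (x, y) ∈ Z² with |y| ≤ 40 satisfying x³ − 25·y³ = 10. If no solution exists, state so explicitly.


The equation is x³ - 25y³ = 10. For fixed y, x³ = 25·y³ + 10, so a solution requires the RHS to be a perfect cube.
Strategy: iterate y from -40 to 40, compute RHS = 25·y³ + 10, and check whether it is a (positive or negative) perfect cube.
Check small values of y:
  y = 0: RHS = 10 is not a perfect cube.
  y = 1: RHS = 35 is not a perfect cube.
  y = -1: RHS = -15 is not a perfect cube.
  y = 2: RHS = 210 is not a perfect cube.
  y = -2: RHS = -190 is not a perfect cube.
  y = 3: RHS = 685 is not a perfect cube.
  y = -3: RHS = -665 is not a perfect cube.
Continuing the search up to |y| = 40 finds no solutions either.
No (x, y) in the scanned range satisfies the equation.

No integer solutions with |y| ≤ 40.


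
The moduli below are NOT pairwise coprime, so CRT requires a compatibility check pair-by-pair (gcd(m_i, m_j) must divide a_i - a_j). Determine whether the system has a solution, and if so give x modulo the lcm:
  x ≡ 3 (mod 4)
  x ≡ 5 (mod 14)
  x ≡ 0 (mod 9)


Moduli 4, 14, 9 are not pairwise coprime, so CRT works modulo lcm(m_i) when all pairwise compatibility conditions hold.
Pairwise compatibility: gcd(m_i, m_j) must divide a_i - a_j for every pair.
Merge one congruence at a time:
  Start: x ≡ 3 (mod 4).
  Combine with x ≡ 5 (mod 14): gcd(4, 14) = 2; 5 - 3 = 2, which IS divisible by 2, so compatible.
    Write x = 3 + 4·t and substitute into x ≡ 5 (mod 14): 4·t ≡ 5 − 3 = 2 (mod 14).
    Divide the congruence (and modulus) by g = 2: 2·t ≡ 1 (mod 7).
    The inverse of 2 mod 7 is 4 (since 2·4 = 8 = 1·7 + 1), so t ≡ 4·1 = 4 ≡ 4 (mod 7).
    Then x = 3 + 4·4 = 19, valid modulo lcm(4, 14) = 28: x ≡ 19 (mod 28).
  Combine with x ≡ 0 (mod 9): gcd(28, 9) = 1; 0 - 19 = -19, which IS divisible by 1, so compatible.
    Write x = 19 + 28·t and substitute into x ≡ 0 (mod 9): 28·t ≡ 0 − 19 = -19 (mod 9).
    Reduce coefficients mod 9: 1·t ≡ 8 (mod 9).
    So t ≡ 8 (mod 9).
    Then x = 19 + 28·8 = 243, valid modulo lcm(28, 9) = 252: x ≡ 243 (mod 252).
Verify: 243 mod 4 = 3, 243 mod 14 = 5, 243 mod 9 = 0.

x ≡ 243 (mod 252).


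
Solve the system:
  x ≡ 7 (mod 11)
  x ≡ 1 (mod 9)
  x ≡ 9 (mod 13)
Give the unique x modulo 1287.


Moduli 11, 9, 13 are pairwise coprime; by CRT there is a unique solution modulo M = 11 · 9 · 13 = 1287.
Solve pairwise, accumulating the modulus:
  Start with x ≡ 7 (mod 11).
  Combine with x ≡ 1 (mod 9): since gcd(11, 9) = 1, we get a unique residue mod 99.
    Write x = 7 + 11·t and substitute into x ≡ 1 (mod 9): 11·t ≡ 1 − 7 = -6 (mod 9).
    Reduce coefficients mod 9: 2·t ≡ 3 (mod 9).
    The inverse of 2 mod 9 is 5 (since 2·5 = 10 = 1·9 + 1), so t ≡ 5·3 = 15 ≡ 6 (mod 9).
    Then x = 7 + 11·6 = 73, valid modulo lcm(11, 9) = 99: x ≡ 73 (mod 99).
  Combine with x ≡ 9 (mod 13): since gcd(99, 13) = 1, we get a unique residue mod 1287.
    Write x = 73 + 99·t and substitute into x ≡ 9 (mod 13): 99·t ≡ 9 − 73 = -64 (mod 13).
    Reduce coefficients mod 13: 8·t ≡ 1 (mod 13).
    The inverse of 8 mod 13 is 5 (since 8·5 = 40 = 3·13 + 1), so t ≡ 5·1 = 5 ≡ 5 (mod 13).
    Then x = 73 + 99·5 = 568, valid modulo lcm(99, 13) = 1287: x ≡ 568 (mod 1287).
Verify: 568 mod 11 = 7 ✓, 568 mod 9 = 1 ✓, 568 mod 13 = 9 ✓.

x ≡ 568 (mod 1287).
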